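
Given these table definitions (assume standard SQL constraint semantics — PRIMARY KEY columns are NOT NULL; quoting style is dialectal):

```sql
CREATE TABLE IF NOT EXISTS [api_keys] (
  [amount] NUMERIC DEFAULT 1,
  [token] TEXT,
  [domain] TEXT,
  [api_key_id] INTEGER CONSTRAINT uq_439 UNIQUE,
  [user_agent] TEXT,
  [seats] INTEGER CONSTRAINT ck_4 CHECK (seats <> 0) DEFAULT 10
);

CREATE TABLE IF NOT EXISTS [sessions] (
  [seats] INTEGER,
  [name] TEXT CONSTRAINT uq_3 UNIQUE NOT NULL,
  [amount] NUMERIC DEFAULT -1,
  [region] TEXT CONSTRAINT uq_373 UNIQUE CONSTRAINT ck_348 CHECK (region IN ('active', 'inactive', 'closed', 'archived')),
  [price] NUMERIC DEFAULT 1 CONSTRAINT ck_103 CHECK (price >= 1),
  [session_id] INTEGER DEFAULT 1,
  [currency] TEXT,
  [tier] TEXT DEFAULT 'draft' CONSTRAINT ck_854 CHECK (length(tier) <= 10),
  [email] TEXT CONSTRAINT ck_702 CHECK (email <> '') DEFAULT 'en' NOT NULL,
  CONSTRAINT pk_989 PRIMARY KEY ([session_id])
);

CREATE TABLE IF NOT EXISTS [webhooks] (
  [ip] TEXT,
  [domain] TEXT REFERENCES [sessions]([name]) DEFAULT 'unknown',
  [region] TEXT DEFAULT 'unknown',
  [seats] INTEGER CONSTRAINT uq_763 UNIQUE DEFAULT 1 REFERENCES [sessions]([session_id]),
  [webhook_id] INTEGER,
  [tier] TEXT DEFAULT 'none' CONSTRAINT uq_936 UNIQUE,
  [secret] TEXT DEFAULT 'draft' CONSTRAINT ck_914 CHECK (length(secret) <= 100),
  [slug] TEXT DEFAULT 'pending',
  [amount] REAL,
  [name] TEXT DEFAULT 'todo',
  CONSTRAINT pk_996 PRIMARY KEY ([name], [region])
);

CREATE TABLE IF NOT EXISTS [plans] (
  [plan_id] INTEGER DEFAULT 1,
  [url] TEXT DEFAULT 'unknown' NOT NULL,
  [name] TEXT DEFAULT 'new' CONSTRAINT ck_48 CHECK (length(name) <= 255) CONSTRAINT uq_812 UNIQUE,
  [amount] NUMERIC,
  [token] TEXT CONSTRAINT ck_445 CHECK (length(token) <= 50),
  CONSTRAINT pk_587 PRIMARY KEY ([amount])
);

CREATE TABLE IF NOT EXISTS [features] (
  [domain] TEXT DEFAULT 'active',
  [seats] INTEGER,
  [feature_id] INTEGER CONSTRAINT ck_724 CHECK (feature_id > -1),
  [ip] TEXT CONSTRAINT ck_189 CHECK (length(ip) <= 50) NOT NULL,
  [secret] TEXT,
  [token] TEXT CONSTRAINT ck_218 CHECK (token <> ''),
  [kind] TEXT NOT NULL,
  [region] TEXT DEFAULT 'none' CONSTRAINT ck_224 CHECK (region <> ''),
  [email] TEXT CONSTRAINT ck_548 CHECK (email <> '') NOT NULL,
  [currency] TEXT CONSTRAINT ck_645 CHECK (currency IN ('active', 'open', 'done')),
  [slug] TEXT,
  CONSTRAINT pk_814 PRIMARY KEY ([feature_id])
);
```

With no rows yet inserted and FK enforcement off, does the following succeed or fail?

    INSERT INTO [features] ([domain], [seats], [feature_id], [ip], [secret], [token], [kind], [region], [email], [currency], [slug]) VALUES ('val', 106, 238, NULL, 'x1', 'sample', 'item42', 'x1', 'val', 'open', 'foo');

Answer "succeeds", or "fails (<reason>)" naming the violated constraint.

fails (NOT NULL on ip)

ip is explicitly set to NULL, but ip is declared NOT NULL.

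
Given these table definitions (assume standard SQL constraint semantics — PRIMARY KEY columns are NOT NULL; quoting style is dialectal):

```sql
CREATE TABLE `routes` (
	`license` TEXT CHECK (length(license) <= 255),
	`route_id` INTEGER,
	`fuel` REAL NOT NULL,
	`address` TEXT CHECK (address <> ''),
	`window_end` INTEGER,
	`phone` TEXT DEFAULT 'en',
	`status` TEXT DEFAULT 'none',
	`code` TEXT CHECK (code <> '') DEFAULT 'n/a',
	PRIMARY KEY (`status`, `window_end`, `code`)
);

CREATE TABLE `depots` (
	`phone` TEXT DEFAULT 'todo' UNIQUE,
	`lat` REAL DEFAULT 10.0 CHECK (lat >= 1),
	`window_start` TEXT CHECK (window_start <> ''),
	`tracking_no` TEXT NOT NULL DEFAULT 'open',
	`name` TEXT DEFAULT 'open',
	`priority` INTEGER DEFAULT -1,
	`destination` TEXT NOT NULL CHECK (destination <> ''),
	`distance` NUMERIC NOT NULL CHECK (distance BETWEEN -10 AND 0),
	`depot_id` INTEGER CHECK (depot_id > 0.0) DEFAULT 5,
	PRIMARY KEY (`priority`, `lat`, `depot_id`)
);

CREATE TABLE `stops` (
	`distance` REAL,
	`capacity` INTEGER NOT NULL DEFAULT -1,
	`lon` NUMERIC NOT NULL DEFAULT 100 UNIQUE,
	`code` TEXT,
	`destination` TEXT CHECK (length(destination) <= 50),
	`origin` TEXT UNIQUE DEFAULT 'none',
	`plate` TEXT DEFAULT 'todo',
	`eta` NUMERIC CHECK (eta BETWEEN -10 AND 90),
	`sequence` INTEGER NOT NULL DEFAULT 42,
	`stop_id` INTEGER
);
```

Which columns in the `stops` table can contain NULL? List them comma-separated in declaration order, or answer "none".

- distance: no NOT NULL constraint applies → nullable.
- capacity: declared NOT NULL → not nullable.
- lon: declared NOT NULL → not nullable.
- code: no NOT NULL constraint applies → nullable.
- destination: CHECK does not forbid NULL (a CHECK constraint passes when its expression is NULL) → nullable.
- origin: UNIQUE does not imply NOT NULL → nullable.
- plate: DEFAULT only fills an omitted column; an explicit NULL is still allowed → nullable.
- eta: CHECK does not forbid NULL (a CHECK constraint passes when its expression is NULL) → nullable.
- sequence: declared NOT NULL → not nullable.
- stop_id: no NOT NULL constraint applies → nullable.

distance, code, destination, origin, plate, eta, stop_id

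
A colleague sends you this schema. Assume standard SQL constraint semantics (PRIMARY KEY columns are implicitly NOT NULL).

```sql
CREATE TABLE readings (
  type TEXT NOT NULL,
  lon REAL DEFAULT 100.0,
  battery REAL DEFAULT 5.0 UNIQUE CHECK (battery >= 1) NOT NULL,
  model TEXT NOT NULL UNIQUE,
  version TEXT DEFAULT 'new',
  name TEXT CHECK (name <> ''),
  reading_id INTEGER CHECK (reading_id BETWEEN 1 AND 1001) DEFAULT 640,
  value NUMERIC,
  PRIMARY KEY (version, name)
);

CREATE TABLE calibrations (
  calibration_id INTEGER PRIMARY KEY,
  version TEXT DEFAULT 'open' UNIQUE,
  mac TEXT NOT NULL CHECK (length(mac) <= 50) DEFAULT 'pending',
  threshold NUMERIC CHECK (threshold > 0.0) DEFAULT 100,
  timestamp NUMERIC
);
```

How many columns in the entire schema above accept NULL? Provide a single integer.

readings: 3 nullable (lon, reading_id, value — PK (version, name) and explicit NOT NULL columns excluded).
calibrations: 3 nullable (version, threshold, timestamp — PK (calibration_id) and explicit NOT NULL columns excluded).
Total: 3 + 3 = 6.

6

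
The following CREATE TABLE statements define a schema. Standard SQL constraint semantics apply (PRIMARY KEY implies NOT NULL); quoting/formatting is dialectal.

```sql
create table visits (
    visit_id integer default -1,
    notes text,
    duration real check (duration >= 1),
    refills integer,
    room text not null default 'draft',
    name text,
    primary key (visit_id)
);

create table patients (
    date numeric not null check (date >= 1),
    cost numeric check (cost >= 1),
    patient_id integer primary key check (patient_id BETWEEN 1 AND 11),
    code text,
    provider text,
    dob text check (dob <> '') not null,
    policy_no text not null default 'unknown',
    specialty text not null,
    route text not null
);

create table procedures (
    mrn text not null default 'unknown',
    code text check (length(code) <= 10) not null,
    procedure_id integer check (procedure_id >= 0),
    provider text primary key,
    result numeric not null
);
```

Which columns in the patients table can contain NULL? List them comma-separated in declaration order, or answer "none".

- date: declared NOT NULL → not nullable.
- cost: CHECK does not forbid NULL (a CHECK constraint passes when its expression is NULL) → nullable.
- patient_id: part of the PRIMARY KEY, which implies NOT NULL → not nullable.
- code: no NOT NULL constraint applies → nullable.
- provider: no NOT NULL constraint applies → nullable.
- dob: declared NOT NULL → not nullable.
- policy_no: declared NOT NULL → not nullable.
- specialty: declared NOT NULL → not nullable.
- route: declared NOT NULL → not nullable.

cost, code, provider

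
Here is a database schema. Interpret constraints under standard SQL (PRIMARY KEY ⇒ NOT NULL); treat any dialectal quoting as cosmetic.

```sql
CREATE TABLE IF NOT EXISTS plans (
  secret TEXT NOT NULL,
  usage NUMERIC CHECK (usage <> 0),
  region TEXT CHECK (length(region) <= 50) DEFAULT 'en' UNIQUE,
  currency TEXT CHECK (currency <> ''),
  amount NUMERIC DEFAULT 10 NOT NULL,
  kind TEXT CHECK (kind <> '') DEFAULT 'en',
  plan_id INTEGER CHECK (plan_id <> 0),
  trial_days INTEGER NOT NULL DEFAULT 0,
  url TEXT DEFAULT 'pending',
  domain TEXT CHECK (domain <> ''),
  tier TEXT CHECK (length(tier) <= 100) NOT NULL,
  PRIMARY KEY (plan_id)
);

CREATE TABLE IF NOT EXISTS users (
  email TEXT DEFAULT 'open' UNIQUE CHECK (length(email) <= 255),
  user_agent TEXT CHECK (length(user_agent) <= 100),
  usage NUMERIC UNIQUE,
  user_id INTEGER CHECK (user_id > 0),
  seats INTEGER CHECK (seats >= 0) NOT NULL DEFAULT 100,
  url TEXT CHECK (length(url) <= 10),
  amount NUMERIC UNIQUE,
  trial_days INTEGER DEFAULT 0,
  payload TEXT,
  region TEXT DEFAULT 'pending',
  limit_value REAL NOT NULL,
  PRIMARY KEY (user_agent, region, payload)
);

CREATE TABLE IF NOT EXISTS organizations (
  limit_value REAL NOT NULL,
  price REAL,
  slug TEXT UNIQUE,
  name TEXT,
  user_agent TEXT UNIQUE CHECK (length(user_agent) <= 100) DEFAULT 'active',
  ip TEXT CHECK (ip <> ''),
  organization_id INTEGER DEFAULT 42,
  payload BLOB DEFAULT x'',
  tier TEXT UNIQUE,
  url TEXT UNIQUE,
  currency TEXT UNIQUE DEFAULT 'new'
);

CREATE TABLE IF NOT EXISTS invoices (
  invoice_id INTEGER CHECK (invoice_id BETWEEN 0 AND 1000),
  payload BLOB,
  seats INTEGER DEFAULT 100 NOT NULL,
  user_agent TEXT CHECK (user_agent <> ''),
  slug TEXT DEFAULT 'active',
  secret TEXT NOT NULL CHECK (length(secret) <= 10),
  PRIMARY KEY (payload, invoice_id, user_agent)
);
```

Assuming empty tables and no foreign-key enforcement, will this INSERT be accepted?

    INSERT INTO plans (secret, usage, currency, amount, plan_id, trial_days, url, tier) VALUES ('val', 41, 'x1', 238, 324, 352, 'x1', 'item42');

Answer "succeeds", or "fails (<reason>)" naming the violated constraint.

NOT NULL columns: amount is supplied; plan_id is supplied; secret is supplied; tier is supplied; trial_days is supplied.
CHECK constraints: 41 satisfies (usage <> 0); 'x1' satisfies (currency <> ''); 324 satisfies (plan_id <> 0); 'item42' satisfies (length(tier) <= 100).
No constraint is violated.

succeeds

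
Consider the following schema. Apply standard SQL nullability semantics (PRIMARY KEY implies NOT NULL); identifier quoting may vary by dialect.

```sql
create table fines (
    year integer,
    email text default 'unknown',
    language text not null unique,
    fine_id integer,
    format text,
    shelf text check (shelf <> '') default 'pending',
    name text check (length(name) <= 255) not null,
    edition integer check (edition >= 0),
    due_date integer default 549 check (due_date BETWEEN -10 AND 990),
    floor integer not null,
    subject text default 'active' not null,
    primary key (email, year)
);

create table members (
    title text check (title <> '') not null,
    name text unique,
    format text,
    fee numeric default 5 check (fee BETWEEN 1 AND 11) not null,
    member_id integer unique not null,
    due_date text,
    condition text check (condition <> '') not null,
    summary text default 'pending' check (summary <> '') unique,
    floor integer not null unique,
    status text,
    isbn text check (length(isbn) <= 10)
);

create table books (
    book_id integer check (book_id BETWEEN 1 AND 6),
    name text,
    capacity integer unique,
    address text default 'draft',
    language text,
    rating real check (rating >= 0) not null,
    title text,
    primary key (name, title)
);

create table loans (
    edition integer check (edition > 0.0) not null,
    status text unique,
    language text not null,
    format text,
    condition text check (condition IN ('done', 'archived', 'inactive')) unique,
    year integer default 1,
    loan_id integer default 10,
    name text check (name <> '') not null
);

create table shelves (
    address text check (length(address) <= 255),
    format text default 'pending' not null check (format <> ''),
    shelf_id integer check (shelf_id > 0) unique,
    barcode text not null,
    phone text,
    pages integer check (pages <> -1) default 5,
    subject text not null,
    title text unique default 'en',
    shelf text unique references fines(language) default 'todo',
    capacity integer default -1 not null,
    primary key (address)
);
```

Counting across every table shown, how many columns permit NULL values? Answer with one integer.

fines: 5 nullable (fine_id, format, shelf, edition, due_date — PK (email, year) and explicit NOT NULL columns excluded).
members: 6 nullable (name, format, due_date, summary, status, isbn — PK none and explicit NOT NULL columns excluded).
books: 4 nullable (book_id, capacity, address, language — PK (name, title) and explicit NOT NULL columns excluded).
loans: 5 nullable (status, format, condition, year, loan_id — PK none and explicit NOT NULL columns excluded).
shelves: 5 nullable (shelf_id, phone, pages, title, shelf — PK (address) and explicit NOT NULL columns excluded).
Total: 5 + 6 + 4 + 5 + 5 = 25.

25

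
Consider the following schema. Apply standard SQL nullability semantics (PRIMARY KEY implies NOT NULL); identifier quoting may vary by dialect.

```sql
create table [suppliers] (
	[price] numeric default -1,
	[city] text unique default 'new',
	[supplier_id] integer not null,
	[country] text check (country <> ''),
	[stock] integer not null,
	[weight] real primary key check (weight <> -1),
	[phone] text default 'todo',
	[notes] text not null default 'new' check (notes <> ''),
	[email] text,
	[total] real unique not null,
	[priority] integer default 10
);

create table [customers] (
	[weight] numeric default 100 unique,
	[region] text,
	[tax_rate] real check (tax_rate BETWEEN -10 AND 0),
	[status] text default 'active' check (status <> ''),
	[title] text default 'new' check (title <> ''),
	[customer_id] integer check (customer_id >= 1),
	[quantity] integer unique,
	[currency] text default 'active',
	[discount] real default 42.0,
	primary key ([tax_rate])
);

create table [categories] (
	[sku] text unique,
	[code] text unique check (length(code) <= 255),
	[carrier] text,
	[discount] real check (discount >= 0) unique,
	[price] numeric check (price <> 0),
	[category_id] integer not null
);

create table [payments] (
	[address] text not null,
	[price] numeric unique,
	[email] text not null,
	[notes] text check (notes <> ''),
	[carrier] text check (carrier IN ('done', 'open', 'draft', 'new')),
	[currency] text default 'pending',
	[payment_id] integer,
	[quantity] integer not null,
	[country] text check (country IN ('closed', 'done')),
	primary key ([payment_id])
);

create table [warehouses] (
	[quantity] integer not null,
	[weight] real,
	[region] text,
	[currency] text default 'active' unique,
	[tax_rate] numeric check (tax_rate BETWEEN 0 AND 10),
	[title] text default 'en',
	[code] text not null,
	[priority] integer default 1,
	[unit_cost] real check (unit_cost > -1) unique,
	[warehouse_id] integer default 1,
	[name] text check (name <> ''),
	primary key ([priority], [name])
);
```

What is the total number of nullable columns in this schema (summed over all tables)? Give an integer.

31

suppliers: 6 nullable (price, city, country, phone, email, priority — PK (weight) and explicit NOT NULL columns excluded).
customers: 8 nullable (weight, region, status, title, customer_id, quantity, currency, discount — PK (tax_rate) and explicit NOT NULL columns excluded).
categories: 5 nullable (sku, code, carrier, discount, price — PK none and explicit NOT NULL columns excluded).
payments: 5 nullable (price, notes, carrier, currency, country — PK (payment_id) and explicit NOT NULL columns excluded).
warehouses: 7 nullable (weight, region, currency, tax_rate, title, unit_cost, warehouse_id — PK (priority, name) and explicit NOT NULL columns excluded).
Total: 6 + 8 + 5 + 5 + 7 = 31.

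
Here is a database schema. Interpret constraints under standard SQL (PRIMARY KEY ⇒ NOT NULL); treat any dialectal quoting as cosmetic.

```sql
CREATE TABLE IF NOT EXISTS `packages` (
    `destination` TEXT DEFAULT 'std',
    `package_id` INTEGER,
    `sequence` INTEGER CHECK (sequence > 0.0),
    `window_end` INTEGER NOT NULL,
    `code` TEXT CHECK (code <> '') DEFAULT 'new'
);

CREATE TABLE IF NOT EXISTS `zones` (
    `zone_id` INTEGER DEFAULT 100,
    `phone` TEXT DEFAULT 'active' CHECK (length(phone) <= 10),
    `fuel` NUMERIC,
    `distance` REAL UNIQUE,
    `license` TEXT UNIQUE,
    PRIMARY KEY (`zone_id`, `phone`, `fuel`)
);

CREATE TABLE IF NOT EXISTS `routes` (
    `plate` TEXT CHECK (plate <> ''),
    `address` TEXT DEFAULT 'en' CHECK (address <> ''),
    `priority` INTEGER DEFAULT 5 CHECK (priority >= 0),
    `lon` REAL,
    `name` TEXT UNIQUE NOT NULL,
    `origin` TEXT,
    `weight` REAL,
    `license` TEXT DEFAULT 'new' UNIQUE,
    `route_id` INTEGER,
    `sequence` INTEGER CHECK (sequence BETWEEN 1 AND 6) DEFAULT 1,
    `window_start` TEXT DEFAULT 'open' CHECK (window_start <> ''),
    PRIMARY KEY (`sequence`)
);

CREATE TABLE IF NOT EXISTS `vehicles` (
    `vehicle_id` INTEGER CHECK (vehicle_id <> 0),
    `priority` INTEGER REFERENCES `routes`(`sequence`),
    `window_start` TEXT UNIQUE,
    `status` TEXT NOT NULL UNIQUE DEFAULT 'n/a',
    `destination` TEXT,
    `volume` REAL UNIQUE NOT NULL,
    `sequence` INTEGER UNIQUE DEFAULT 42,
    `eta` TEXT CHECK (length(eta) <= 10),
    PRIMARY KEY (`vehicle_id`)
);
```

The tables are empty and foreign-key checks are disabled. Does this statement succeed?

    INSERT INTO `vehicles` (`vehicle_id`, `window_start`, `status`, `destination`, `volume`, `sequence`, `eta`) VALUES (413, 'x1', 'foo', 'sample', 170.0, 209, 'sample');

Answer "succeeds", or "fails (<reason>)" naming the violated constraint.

succeeds

NOT NULL columns: status is supplied; vehicle_id is supplied; volume is supplied.
CHECK constraints: 413 satisfies (vehicle_id <> 0); 'sample' satisfies (length(eta) <= 10).
No constraint is violated.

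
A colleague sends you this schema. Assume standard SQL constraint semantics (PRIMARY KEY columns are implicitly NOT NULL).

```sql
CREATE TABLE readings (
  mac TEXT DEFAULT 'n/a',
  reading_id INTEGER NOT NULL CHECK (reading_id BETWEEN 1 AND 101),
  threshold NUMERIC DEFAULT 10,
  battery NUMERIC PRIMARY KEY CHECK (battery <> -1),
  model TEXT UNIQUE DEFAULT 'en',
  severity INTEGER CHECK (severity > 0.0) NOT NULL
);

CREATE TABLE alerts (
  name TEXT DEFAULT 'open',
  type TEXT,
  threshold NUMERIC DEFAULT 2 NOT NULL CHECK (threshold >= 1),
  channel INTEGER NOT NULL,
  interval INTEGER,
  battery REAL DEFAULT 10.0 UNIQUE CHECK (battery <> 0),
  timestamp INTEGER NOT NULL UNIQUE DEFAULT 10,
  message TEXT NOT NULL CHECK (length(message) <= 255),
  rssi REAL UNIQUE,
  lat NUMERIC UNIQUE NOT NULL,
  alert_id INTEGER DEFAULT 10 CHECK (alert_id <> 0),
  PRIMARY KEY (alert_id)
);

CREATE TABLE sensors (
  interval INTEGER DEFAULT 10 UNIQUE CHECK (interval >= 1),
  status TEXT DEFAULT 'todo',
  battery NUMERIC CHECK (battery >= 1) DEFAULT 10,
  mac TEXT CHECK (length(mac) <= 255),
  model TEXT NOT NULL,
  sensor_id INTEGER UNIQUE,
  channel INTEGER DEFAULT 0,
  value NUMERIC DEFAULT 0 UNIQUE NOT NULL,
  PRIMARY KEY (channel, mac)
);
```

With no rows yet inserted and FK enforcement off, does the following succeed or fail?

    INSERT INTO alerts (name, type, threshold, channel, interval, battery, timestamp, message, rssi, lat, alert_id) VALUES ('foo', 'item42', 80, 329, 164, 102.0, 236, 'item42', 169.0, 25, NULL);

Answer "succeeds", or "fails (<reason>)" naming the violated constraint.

alert_id is explicitly set to NULL, but alert_id is part of the PRIMARY KEY (implied NOT NULL).

fails (NOT NULL on alert_id)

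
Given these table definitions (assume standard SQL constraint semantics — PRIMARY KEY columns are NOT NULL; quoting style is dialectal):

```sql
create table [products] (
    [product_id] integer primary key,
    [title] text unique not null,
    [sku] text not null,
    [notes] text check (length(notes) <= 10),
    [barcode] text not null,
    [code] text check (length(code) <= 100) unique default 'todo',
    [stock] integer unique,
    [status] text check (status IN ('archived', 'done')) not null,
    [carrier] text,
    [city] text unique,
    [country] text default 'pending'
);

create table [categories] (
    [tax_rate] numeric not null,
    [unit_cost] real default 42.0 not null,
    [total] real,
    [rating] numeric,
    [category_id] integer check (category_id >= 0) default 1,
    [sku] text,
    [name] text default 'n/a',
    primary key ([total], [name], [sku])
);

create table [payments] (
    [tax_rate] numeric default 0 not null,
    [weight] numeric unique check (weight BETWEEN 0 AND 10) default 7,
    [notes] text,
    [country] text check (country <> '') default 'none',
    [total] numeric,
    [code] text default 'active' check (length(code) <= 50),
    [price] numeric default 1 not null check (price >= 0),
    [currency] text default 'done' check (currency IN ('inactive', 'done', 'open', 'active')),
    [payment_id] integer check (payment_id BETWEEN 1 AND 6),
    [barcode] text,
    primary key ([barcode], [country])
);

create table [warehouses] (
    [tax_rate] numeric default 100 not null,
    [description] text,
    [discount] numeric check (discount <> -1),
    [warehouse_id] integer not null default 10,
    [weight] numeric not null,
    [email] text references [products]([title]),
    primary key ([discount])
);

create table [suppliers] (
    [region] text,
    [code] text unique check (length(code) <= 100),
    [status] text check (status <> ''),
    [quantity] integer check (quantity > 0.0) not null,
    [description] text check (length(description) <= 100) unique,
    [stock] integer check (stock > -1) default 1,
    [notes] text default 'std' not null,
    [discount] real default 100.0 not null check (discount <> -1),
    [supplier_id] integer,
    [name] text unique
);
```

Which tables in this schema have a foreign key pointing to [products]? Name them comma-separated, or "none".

- warehouses.email references products(title).

warehouses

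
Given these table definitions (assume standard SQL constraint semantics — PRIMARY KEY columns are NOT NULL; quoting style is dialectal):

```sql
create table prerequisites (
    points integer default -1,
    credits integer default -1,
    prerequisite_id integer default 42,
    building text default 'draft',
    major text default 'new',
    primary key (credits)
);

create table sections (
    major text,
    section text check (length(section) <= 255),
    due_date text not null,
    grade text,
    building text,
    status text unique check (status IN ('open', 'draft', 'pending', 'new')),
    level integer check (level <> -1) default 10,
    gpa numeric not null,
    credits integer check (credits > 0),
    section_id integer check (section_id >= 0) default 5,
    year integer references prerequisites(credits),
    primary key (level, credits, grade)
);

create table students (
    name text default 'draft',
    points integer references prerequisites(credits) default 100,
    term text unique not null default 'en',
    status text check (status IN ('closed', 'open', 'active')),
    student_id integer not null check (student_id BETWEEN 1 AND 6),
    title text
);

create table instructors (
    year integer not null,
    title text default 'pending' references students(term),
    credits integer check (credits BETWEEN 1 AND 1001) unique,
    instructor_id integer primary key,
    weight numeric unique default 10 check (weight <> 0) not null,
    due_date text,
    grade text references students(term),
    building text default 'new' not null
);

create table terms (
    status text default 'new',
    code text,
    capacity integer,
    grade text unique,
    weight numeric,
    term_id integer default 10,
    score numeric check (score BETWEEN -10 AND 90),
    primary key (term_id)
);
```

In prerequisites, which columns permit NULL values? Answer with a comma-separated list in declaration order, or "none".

- points: DEFAULT only fills an omitted column; an explicit NULL is still allowed → nullable.
- credits: part of the PRIMARY KEY, which implies NOT NULL → not nullable.
- prerequisite_id: DEFAULT only fills an omitted column; an explicit NULL is still allowed → nullable.
- building: DEFAULT only fills an omitted column; an explicit NULL is still allowed → nullable.
- major: DEFAULT only fills an omitted column; an explicit NULL is still allowed → nullable.

points, prerequisite_id, building, major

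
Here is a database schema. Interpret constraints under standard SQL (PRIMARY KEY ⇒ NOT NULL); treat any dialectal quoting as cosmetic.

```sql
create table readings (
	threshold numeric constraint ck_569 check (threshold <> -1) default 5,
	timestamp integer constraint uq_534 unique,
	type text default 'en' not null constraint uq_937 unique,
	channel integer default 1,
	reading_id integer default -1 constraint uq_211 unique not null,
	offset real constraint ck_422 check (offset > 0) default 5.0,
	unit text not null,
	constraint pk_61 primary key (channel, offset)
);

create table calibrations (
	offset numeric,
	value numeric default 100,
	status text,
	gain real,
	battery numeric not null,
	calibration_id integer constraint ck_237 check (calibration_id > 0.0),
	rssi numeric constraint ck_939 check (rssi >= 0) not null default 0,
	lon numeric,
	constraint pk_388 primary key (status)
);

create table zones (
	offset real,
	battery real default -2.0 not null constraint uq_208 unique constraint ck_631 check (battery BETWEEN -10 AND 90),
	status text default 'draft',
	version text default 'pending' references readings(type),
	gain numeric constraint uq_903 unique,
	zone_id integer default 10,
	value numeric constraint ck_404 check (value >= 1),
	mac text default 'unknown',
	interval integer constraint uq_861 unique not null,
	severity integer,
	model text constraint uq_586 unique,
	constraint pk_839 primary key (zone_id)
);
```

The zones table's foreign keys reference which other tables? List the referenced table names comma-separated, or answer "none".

- version REFERENCES readings(type).

readings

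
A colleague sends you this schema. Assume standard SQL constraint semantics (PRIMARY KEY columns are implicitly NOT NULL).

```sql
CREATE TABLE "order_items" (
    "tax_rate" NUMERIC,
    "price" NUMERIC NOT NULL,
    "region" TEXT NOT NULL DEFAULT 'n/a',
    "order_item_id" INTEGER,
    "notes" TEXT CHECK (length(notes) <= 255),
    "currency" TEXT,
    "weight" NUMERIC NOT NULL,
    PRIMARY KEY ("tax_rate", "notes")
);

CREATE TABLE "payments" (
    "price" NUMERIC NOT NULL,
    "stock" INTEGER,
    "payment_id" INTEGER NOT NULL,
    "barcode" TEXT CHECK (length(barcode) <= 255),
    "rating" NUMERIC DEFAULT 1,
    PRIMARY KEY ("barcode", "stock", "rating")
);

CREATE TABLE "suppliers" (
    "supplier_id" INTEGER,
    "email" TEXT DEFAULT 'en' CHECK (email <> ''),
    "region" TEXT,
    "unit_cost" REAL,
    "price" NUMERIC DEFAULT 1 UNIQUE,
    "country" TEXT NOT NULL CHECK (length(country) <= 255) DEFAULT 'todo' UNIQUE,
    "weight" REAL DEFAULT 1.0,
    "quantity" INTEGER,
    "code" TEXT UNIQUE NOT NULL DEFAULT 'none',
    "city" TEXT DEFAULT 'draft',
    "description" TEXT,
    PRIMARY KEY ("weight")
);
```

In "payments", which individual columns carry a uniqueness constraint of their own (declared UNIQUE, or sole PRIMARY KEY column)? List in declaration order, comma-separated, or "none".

- price: no UNIQUE or single-column PK constraint.
- stock: part of a composite PRIMARY KEY — only the tuple is unique, not this column on its own.
- payment_id: no UNIQUE or single-column PK constraint.
- barcode: part of a composite PRIMARY KEY — only the tuple is unique, not this column on its own.
- rating: part of a composite PRIMARY KEY — only the tuple is unique, not this column on its own.

none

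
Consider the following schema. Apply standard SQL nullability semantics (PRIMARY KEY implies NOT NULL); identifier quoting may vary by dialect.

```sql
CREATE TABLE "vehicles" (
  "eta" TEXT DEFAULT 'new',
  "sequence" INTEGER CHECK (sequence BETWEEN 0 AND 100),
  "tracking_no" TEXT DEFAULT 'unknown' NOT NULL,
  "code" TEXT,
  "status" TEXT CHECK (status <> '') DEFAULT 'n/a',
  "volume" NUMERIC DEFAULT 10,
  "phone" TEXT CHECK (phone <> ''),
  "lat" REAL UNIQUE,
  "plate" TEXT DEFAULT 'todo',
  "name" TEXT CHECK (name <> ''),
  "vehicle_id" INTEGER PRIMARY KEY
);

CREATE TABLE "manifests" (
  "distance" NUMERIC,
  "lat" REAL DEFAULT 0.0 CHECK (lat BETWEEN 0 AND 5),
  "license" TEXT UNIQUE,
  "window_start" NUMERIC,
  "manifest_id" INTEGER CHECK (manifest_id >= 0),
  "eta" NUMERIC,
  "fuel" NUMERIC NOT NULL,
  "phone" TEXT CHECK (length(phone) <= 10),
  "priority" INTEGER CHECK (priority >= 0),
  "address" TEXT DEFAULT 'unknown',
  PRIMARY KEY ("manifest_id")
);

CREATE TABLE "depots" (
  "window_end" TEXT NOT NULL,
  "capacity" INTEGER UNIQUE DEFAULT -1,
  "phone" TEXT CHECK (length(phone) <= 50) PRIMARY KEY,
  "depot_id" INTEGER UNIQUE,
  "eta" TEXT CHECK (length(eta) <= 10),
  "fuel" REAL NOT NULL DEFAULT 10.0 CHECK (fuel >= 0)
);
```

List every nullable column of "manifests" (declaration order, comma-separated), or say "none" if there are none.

distance, lat, license, window_start, eta, phone, priority, address

- distance: no NOT NULL constraint applies → nullable.
- lat: CHECK does not forbid NULL (a CHECK constraint passes when its expression is NULL) → nullable.
- license: UNIQUE does not imply NOT NULL → nullable.
- window_start: no NOT NULL constraint applies → nullable.
- manifest_id: part of the PRIMARY KEY, which implies NOT NULL → not nullable.
- eta: no NOT NULL constraint applies → nullable.
- fuel: declared NOT NULL → not nullable.
- phone: CHECK does not forbid NULL (a CHECK constraint passes when its expression is NULL) → nullable.
- priority: CHECK does not forbid NULL (a CHECK constraint passes when its expression is NULL) → nullable.
- address: DEFAULT only fills an omitted column; an explicit NULL is still allowed → nullable.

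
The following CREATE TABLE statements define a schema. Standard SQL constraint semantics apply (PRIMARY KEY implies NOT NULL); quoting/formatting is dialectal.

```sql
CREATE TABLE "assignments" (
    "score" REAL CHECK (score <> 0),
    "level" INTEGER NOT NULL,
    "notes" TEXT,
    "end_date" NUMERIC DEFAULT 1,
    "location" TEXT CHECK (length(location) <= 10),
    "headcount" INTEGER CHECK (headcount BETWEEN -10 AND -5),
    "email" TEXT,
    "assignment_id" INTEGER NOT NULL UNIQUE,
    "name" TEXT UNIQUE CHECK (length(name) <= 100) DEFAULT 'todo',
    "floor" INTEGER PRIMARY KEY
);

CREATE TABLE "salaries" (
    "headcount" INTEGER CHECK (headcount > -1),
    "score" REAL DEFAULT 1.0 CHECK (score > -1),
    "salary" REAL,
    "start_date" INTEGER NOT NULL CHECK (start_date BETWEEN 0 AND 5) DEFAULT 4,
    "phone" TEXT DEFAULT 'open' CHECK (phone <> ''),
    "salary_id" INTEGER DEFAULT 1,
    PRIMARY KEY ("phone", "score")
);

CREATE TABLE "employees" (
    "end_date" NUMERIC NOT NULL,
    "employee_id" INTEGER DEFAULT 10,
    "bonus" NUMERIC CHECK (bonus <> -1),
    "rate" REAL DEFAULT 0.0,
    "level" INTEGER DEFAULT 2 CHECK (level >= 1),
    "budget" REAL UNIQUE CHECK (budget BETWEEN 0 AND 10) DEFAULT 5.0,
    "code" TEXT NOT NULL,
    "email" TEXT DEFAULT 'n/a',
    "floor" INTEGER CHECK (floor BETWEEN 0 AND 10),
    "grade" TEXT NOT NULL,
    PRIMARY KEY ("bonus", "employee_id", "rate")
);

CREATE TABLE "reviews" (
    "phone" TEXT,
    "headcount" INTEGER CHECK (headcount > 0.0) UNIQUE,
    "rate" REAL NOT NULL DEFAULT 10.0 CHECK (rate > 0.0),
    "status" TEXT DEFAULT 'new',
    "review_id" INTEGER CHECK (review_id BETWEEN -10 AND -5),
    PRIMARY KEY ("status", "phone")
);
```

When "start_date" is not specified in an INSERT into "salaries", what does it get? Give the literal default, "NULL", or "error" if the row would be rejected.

4

start_date has an explicit DEFAULT 4.
When the column is omitted from an INSERT, that default is used.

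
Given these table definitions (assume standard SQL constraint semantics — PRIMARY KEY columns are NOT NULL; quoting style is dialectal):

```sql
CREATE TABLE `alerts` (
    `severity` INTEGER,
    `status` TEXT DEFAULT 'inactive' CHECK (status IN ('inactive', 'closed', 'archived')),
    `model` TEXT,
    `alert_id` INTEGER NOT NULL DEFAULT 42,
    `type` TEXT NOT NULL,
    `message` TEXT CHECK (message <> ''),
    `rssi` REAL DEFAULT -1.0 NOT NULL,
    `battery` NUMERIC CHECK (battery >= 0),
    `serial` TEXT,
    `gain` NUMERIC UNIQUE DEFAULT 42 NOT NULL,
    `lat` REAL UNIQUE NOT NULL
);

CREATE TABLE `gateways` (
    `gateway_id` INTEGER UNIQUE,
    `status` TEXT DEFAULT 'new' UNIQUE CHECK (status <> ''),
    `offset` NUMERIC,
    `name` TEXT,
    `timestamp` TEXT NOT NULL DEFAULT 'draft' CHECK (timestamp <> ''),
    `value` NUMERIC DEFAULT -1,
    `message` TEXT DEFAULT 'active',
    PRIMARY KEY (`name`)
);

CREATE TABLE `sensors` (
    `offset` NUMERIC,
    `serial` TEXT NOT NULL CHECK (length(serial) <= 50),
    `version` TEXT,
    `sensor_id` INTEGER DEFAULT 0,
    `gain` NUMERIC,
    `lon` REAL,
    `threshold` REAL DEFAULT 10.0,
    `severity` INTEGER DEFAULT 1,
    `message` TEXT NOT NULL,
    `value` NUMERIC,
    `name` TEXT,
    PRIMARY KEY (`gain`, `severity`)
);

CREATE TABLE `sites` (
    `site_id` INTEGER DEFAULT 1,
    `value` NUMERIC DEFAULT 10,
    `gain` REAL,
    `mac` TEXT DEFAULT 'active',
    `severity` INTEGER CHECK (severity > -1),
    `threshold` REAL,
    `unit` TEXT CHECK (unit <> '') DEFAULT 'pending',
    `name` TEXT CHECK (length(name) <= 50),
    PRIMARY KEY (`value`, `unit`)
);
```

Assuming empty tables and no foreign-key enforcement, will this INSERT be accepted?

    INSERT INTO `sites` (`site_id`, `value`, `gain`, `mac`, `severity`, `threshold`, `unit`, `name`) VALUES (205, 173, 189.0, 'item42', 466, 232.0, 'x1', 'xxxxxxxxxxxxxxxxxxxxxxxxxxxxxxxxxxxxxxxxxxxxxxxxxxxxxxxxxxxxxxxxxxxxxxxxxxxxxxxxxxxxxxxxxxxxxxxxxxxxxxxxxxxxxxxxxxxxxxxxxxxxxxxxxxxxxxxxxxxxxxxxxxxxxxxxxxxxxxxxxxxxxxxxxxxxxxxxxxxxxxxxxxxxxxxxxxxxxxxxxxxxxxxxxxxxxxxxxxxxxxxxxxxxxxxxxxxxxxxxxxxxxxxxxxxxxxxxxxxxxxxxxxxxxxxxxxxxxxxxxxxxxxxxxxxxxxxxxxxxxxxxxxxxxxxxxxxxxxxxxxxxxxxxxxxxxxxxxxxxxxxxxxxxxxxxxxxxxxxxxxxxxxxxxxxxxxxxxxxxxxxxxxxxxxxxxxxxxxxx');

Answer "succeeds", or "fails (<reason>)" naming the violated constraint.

The value 'xxxxxxxxxxxxxxxxxxxxxxxxxxxxxxxxxxxxxxxxxxxxxxxxxxxxxxxxxxxxxxxxxxxxxxxxxxxxxxxxxxxxxxxxxxxxxxxxxxxxxxxxxxxxxxxxxxxxxxxxxxxxxxxxxxxxxxxxxxxxxxxxxxxxxxxxxxxxxxxxxxxxxxxxxxxxxxxxxxxxxxxxxxxxxxxxxxxxxxxxxxxxxxxxxxxxxxxxxxxxxxxxxxxxxxxxxxxxxxxxxxxxxxxxxxxxxxxxxxxxxxxxxxxxxxxxxxxxxxxxxxxxxxxxxxxxxxxxxxxxxxxxxxxxxxxxxxxxxxxxxxxxxxxxxxxxxxxxxxxxxxxxxxxxxxxxxxxxxxxxxxxxxxxxxxxxxxxxxxxxxxxxxxxxxxxxxxxxxxxx' for name violates CHECK (length(name) <= 50).

fails (CHECK on name)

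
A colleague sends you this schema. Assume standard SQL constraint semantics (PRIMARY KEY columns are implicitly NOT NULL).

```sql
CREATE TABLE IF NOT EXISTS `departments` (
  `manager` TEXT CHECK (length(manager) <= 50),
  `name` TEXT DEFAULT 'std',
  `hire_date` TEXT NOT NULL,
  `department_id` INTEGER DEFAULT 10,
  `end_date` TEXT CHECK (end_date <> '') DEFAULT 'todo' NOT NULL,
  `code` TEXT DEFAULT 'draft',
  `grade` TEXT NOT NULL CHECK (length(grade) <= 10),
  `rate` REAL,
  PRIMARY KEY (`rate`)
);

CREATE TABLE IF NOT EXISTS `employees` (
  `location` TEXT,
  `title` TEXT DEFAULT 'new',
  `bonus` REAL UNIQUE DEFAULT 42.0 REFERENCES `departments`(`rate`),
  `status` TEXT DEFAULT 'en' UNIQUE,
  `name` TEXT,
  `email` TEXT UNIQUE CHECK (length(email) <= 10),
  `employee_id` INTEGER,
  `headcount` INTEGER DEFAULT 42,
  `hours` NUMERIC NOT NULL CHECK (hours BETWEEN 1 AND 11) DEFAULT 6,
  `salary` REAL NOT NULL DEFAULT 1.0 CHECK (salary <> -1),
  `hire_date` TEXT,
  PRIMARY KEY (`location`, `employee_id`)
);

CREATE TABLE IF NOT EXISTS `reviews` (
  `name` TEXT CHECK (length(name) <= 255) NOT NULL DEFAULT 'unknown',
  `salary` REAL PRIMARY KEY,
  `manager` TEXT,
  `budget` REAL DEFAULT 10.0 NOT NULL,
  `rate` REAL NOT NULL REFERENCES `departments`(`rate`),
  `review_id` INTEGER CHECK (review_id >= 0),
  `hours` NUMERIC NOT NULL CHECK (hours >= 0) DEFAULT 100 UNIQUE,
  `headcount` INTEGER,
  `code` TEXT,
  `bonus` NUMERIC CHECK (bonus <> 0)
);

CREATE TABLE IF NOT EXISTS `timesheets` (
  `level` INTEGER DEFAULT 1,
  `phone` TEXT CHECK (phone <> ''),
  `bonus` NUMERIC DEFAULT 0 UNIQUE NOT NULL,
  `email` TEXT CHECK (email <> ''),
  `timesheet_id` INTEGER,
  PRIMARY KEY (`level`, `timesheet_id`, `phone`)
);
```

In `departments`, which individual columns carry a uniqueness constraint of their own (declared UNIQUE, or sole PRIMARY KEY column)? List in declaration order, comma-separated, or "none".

- manager: no UNIQUE or single-column PK constraint.
- name: no UNIQUE or single-column PK constraint.
- hire_date: no UNIQUE or single-column PK constraint.
- department_id: no UNIQUE or single-column PK constraint.
- end_date: no UNIQUE or single-column PK constraint.
- code: no UNIQUE or single-column PK constraint.
- grade: no UNIQUE or single-column PK constraint.
- rate: single-column PRIMARY KEY → unique.

rate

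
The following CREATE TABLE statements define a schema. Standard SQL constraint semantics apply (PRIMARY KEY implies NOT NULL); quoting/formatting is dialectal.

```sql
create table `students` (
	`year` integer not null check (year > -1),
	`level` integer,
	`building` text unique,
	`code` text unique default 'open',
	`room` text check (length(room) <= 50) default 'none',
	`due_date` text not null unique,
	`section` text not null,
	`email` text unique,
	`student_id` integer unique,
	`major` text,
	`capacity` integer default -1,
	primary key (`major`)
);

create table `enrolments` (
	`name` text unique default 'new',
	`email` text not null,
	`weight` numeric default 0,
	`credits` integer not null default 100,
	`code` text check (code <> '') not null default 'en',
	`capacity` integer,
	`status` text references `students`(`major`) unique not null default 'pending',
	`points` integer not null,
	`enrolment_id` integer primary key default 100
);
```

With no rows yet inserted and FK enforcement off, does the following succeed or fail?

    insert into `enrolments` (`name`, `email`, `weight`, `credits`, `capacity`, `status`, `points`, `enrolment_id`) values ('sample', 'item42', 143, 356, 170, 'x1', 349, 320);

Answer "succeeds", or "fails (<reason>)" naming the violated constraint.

succeeds

NOT NULL columns: code defaults to 'en'; credits is supplied; email is supplied; enrolment_id is supplied; points is supplied; status is supplied.
No constraint is violated.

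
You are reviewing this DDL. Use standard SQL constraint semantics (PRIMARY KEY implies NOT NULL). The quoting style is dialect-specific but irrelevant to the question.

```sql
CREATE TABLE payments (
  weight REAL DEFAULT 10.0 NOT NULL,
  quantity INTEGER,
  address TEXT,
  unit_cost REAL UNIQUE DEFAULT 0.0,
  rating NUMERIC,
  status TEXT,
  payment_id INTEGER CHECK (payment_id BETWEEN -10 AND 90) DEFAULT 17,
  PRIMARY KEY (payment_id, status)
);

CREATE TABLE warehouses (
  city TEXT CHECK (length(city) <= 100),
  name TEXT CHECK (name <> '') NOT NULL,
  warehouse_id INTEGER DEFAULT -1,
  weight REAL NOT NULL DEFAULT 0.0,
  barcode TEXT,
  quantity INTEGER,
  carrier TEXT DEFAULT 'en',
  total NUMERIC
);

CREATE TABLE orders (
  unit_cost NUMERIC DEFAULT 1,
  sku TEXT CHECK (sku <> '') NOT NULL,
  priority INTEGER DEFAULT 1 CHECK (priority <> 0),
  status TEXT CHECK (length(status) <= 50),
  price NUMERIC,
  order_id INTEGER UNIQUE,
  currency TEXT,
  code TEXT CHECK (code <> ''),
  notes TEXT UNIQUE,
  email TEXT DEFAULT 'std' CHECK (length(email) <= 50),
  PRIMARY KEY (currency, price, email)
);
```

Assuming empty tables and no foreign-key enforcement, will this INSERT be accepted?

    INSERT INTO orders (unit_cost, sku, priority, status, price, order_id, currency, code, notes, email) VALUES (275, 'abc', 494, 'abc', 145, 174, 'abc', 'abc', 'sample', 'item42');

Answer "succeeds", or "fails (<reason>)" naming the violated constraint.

succeeds

NOT NULL columns: currency is supplied; email is supplied; price is supplied; sku is supplied.
CHECK constraints: 'abc' satisfies (sku <> ''); 494 satisfies (priority <> 0); 'abc' satisfies (length(status) <= 50); 'abc' satisfies (code <> ''); 'item42' satisfies (length(email) <= 50).
No constraint is violated.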